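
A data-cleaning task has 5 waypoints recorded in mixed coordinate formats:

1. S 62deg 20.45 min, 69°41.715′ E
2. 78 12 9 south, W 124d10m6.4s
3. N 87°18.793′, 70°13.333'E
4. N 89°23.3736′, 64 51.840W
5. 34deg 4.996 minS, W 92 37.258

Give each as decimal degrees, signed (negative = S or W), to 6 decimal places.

1. -62.340833, 69.695250
2. -78.202500, -124.168444
3. 87.313217, 70.222217
4. 89.389560, -64.864000
5. -34.083267, -92.620967

Point 1:
  φ: 62 + 20.45/60 = 62.3408333
  S ⇒ negate
  Longitude: 41.715′ = 0.695250°; total 69.6952500
  E → positive
Point 2:
  φ: 78° + 12/60 + 9/3600 = 78 + 0.200000 + 0.002500 = 78.2025000
  S ⇒ negate
  Longitude: 124° + 10/60 + 6.4/3600 = 124 + 0.166667 + 0.001778 = 124.1684444
  hemisphere W, so the sign is −
Point 3:
  Latitude: 87 + 18.793/60 = 87.3132167
  N → positive
  λ: 70 + 13.333/60 = 70.2222167
  E ⇒ keep positive
Point 4:
  φ: 89 + 23.3736/60 = 89.3895600
  N ⇒ keep positive
  λ: 51.84′ = 0.864000°; total 64.8640000
  W ⇒ negate
Point 5:
  Lat: 4.996′ = 0.083267°; total 34.0832667
  hemisphere S, so the sign is −
  Lon: 92 + 37.258/60 = 92.6209667
  hemisphere W, so the sign is −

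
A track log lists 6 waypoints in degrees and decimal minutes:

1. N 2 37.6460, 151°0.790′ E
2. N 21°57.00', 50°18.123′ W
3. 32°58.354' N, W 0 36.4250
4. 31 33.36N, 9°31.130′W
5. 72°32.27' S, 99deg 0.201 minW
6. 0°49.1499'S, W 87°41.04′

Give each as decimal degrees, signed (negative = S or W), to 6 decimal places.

1. 2.627433, 151.013167
2. 21.950000, -50.302050
3. 32.972567, -0.607083
4. 31.556000, -9.518833
5. -72.537833, -99.003350
6. -0.819165, -87.684000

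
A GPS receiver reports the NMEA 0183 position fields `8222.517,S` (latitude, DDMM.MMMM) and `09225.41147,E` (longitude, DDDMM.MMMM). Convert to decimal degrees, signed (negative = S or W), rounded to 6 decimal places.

-82.375283, 92.423525

φ: degrees = first 2 digits = 82, minutes = 22.517; 82 + 22.517/60 = 82.3752833
hemisphere S, so the sign is −
Longitude: degrees = first 3 digits = 92, minutes = 25.41147; 92 + 25.41147/60 = 92.4235245
E → positive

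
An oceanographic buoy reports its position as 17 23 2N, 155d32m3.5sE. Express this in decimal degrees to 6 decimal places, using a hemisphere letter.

17.383889° N, 155.534306° E

Lat: 17° + 23/60 + 2/3600 = 17 + 0.383333 + 0.000556 = 17.3838889
Lon: 155° + 32/60 + 3.5/3600 = 155 + 0.533333 + 0.000972 = 155.5343056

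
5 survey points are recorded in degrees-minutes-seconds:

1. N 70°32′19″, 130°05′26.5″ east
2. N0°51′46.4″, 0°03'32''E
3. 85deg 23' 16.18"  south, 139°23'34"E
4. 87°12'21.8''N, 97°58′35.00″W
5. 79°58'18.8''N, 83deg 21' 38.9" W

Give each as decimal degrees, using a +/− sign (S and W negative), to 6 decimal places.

1. 70.538611, 130.090694
2. 0.862889, 0.058889
3. -85.387828, 139.392778
4. 87.206056, -97.976389
5. 79.971889, -83.360806

Point 1:
  Latitude: 70 + 32/60 + 19/3600 = 70.5386111
  N ⇒ keep positive
  λ: 130° + 5/60 + 26.5/3600 = 130 + 0.083333 + 0.007361 = 130.0906944
  E ⇒ keep positive
Point 2:
  Latitude: 51′ + 46.4″ = 51.77333′; 0 + 51.77333/60 = 0.8628889
  N ⇒ keep positive
  Lon: 0° + 3/60 + 32/3600 = 0 + 0.050000 + 0.008889 = 0.0588889
  E → positive
Point 3:
  Lat: 85 + 23/60 + 16.18/3600 = 85.3878278
  S ⇒ negate
  Lon: 23′ + 34″ = 23.56667′; 139 + 23.56667/60 = 139.3927778
  E → positive
Point 4:
  φ: 87 + 12/60 + 21.8/3600 = 87.2060556
  N ⇒ keep positive
  Longitude: 97° + 58/60 + 35/3600 = 97 + 0.966667 + 0.009722 = 97.9763889
  W → negative
Point 5:
  Lat: 79° + 58/60 + 18.8/3600 = 79 + 0.966667 + 0.005222 = 79.9718889
  N ⇒ keep positive
  Lon: 83 + 21/60 + 38.9/3600 = 83.3608056
  hemisphere W, so the sign is −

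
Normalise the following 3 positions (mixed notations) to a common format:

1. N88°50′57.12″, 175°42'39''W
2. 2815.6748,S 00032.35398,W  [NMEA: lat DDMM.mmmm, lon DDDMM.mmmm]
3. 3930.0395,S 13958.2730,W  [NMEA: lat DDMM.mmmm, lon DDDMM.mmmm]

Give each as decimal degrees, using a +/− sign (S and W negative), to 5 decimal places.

Point 1:
  φ: 88 + 50/60 + 57.12/3600 = 88.849200
  N ⇒ keep positive
  Longitude: 42′ + 39″ = 42.65000′; 175 + 42.65000/60 = 175.710833
  hemisphere W, so the sign is −
Point 2:
  Latitude: split at 2 digits → 28° and 15.6748′; 28 + 15.6748/60 = 28.261247
  S → negative
  λ: degrees = first 3 digits = 0, minutes = 32.35398; 0 + 32.35398/60 = 0.539233
  W ⇒ negate
Point 3:
  Latitude: split at 2 digits → 39° and 30.0395′; 39 + 30.0395/60 = 39.500658
  S → negative
  Longitude: split at 3 digits → 139° and 58.273′; 139 + 58.273/60 = 139.971217
  W ⇒ negate

1. 88.84920, -175.71083
2. -28.26125, -0.53923
3. -39.50066, -139.97122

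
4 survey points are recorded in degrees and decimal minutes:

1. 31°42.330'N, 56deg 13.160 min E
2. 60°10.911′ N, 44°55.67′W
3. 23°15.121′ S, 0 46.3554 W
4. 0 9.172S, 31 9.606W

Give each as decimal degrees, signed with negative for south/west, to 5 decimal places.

Point 1:
  Latitude: 42.33′ = 0.705500°; total 31.705500
  N ⇒ keep positive
  Lon: 13.16′ = 0.219333°; total 56.219333
  E ⇒ keep positive
Point 2:
  Lat: 60 + 10.911/60 = 60.181850
  N → positive
  λ: 55.67′ = 0.927833°; total 44.927833
  W ⇒ negate
Point 3:
  Latitude: 23 + 15.121/60 = 23.252017
  hemisphere S, so the sign is −
  λ: 0 + 46.3554/60 = 0.772590
  hemisphere W, so the sign is −
Point 4:
  φ: 0 + 9.172/60 = 0.152867
  S ⇒ negate
  λ: 31 + 9.606/60 = 31.160100
  W → negative

1. 31.70550, 56.21933
2. 60.18185, -44.92783
3. -23.25202, -0.77259
4. -0.15287, -31.16010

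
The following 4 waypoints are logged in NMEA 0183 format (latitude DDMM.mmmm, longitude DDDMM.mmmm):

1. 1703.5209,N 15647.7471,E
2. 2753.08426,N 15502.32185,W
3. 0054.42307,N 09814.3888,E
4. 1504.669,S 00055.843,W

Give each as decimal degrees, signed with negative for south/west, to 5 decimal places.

Point 1:
  φ: degrees = first 2 digits = 17, minutes = 3.5209; 17 + 3.5209/60 = 17.058682
  N → positive
  λ: split at 3 digits → 156° and 47.7471′; 156 + 47.7471/60 = 156.795785
  E → positive
Point 2:
  Lat: split at 2 digits → 27° and 53.08426′; 27 + 53.08426/60 = 27.884738
  N → positive
  Lon: split at 3 digits → 155° and 2.32185′; 155 + 2.32185/60 = 155.038698
  hemisphere W, so the sign is −
Point 3:
  Latitude: degrees = first 2 digits = 0, minutes = 54.42307; 0 + 54.42307/60 = 0.907051
  N ⇒ keep positive
  Longitude: degrees = first 3 digits = 98, minutes = 14.3888; 98 + 14.3888/60 = 98.239813
  E ⇒ keep positive
Point 4:
  Lat: split at 2 digits → 15° and 4.669′; 15 + 4.669/60 = 15.077817
  hemisphere S, so the sign is −
  Longitude: split at 3 digits → 000° and 55.843′; 0 + 55.843/60 = 0.930717
  hemisphere W, so the sign is −

1. 17.05868, 156.79579
2. 27.88474, -155.03870
3. 0.90705, 98.23981
4. -15.07782, -0.93072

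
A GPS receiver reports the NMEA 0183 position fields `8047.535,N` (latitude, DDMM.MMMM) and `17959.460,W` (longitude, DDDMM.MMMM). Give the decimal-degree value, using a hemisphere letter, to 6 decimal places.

80.792250° N, 179.991000° W

φ: degrees = first 2 digits = 80, minutes = 47.535; 80 + 47.535/60 = 80.7922500
λ: degrees = first 3 digits = 179, minutes = 59.46; 179 + 59.46/60 = 179.9910000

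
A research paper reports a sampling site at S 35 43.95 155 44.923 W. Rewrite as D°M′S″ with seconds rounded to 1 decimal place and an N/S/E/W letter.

35°43′57.0″ S, 155°44′55.4″ W

φ: fractional minutes 0.95000 × 60 = 57.000″
Lon: fractional minutes 0.92300 × 60 = 55.380″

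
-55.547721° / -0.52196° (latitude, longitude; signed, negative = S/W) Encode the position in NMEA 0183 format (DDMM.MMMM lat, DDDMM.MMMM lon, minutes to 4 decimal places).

5532.8633,S / 00031.3176,W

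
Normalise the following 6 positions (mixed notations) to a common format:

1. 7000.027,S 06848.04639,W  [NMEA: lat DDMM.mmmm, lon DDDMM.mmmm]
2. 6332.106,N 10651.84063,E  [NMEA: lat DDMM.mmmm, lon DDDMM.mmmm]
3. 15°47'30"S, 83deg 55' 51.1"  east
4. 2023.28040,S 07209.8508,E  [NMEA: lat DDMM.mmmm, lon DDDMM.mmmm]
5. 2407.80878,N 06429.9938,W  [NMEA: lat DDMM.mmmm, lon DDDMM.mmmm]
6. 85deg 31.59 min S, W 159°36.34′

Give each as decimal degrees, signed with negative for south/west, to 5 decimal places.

1. -70.00045, -68.80077
2. 63.53510, 106.86401
3. -15.79167, 83.93086
4. -20.38801, 72.16418
5. 24.13015, -64.49990
6. -85.52650, -159.60567

Point 1:
  Lat: degrees = first 2 digits = 70, minutes = 0.027; 70 + 0.027/60 = 70.000450
  S ⇒ negate
  λ: split at 3 digits → 068° and 48.04639′; 68 + 48.04639/60 = 68.800773
  W → negative
Point 2:
  Lat: degrees = first 2 digits = 63, minutes = 32.106; 63 + 32.106/60 = 63.535100
  N → positive
  Lon: split at 3 digits → 106° and 51.84063′; 106 + 51.84063/60 = 106.864011
  E ⇒ keep positive
Point 3:
  Lat: 47′ + 30″ = 47.50000′; 15 + 47.50000/60 = 15.791667
  hemisphere S, so the sign is −
  Longitude: 55′ + 51.1″ = 55.85167′; 83 + 55.85167/60 = 83.930861
  E → positive
Point 4:
  Latitude: degrees = first 2 digits = 20, minutes = 23.2804; 20 + 23.2804/60 = 20.388007
  S ⇒ negate
  Lon: split at 3 digits → 072° and 9.8508′; 72 + 9.8508/60 = 72.164180
  E → positive
Point 5:
  Lat: degrees = first 2 digits = 24, minutes = 7.80878; 24 + 7.80878/60 = 24.130146
  N → positive
  Longitude: degrees = first 3 digits = 64, minutes = 29.9938; 64 + 29.9938/60 = 64.499897
  W → negative
Point 6:
  φ: 31.59′ = 0.526500°; total 85.526500
  S → negative
  Lon: 159 + 36.34/60 = 159.605667
  W → negative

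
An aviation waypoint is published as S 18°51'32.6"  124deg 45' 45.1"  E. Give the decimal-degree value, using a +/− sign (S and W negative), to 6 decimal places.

-18.859056, 124.762528

Latitude: 18 + 51/60 + 32.6/3600 = 18.8590556
S ⇒ negate
Lon: 124° + 45/60 + 45.1/3600 = 124 + 0.750000 + 0.012528 = 124.7625278
E → positive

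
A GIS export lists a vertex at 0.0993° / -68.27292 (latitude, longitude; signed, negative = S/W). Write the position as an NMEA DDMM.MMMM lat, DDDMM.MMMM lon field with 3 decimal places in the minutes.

0005.958,N / 06816.375,W

Lat: fractional part 0.099300 → 5.95800 minutes
Longitude is negative → W; |value| = 68.272920
Lon: minutes = (68.272920 − 68) × 60 = 16.37520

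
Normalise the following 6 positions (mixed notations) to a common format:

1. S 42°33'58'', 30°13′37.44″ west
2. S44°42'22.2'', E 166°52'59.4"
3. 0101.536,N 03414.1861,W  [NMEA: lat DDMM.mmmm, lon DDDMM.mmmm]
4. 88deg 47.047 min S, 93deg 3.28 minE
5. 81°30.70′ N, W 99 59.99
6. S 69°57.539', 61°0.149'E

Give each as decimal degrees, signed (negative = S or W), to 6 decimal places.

1. -42.566111, -30.227067
2. -44.706167, 166.883167
3. 1.025600, -34.236435
4. -88.784117, 93.054667
5. 81.511667, -99.999833
6. -69.958983, 61.002483

Point 1:
  Latitude: 42 + 33/60 + 58/3600 = 42.5661111
  S → negative
  Longitude: 13′ + 37.44″ = 13.62400′; 30 + 13.62400/60 = 30.2270667
  W ⇒ negate
Point 2:
  φ: 44° + 42/60 + 22.2/3600 = 44 + 0.700000 + 0.006167 = 44.7061667
  S → negative
  λ: 52′ + 59.4″ = 52.99000′; 166 + 52.99000/60 = 166.8831667
  E ⇒ keep positive
Point 3:
  φ: degrees = first 2 digits = 1, minutes = 1.536; 1 + 1.536/60 = 1.0256000
  N ⇒ keep positive
  λ: split at 3 digits → 034° and 14.1861′; 34 + 14.1861/60 = 34.2364350
  hemisphere W, so the sign is −
Point 4:
  φ: 88 + 47.047/60 = 88.7841167
  S → negative
  Lon: 3.28′ = 0.054667°; total 93.0546667
  E → positive
Point 5:
  Lat: 81 + 30.7/60 = 81.5116667
  N → positive
  Longitude: 59.99′ = 0.999833°; total 99.9998333
  hemisphere W, so the sign is −
Point 6:
  Latitude: 57.539′ = 0.958983°; total 69.9589833
  hemisphere S, so the sign is −
  Lon: 61 + 0.149/60 = 61.0024833
  E → positive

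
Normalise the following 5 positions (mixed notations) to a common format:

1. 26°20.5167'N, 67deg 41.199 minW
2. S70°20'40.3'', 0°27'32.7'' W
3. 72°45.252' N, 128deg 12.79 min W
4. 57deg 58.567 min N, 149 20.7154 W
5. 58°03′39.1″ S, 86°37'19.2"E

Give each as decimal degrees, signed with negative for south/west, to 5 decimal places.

Point 1:
  φ: 20.5167′ = 0.341945°; total 26.341945
  N → positive
  Longitude: 67 + 41.199/60 = 67.686650
  W → negative
Point 2:
  φ: 20′ + 40.3″ = 20.67167′; 70 + 20.67167/60 = 70.344528
  hemisphere S, so the sign is −
  Longitude: 0° + 27/60 + 32.7/3600 = 0 + 0.450000 + 0.009083 = 0.459083
  W ⇒ negate
Point 3:
  Latitude: 72 + 45.252/60 = 72.754200
  N ⇒ keep positive
  Lon: 128 + 12.79/60 = 128.213167
  hemisphere W, so the sign is −
Point 4:
  Lat: 58.567′ = 0.976117°; total 57.976117
  N → positive
  Lon: 20.7154′ = 0.345257°; total 149.345257
  W ⇒ negate
Point 5:
  Lat: 58° + 3/60 + 39.1/3600 = 58 + 0.050000 + 0.010861 = 58.060861
  S ⇒ negate
  Longitude: 86 + 37/60 + 19.2/3600 = 86.622000
  E → positive

1. 26.34195, -67.68665
2. -70.34453, -0.45908
3. 72.75420, -128.21317
4. 57.97612, -149.34526
5. -58.06086, 86.62200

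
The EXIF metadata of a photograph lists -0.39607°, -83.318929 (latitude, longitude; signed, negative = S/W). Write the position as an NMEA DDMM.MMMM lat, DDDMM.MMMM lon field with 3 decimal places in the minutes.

Latitude is negative → S; |value| = 0.396070
Lat: fractional part 0.396070 → 23.76420 minutes
Longitude is negative → W; |value| = 83.318929
Lon: minutes = (83.318929 − 83) × 60 = 19.13574

0023.764,S / 08319.136,W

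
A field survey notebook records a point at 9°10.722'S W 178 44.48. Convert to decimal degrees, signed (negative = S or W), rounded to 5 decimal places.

φ: 10.722′ = 0.178700°; total 9.178700
S ⇒ negate
Lon: 44.48′ = 0.741333°; total 178.741333
W ⇒ negate

-9.17870, -178.74133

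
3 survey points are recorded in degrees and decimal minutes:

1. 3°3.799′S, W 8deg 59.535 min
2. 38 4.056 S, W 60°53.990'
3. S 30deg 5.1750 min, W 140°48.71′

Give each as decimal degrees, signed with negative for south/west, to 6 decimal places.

1. -3.063317, -8.992250
2. -38.067600, -60.899833
3. -30.086250, -140.811833

Point 1:
  Latitude: 3 + 3.799/60 = 3.0633167
  S → negative
  λ: 8 + 59.535/60 = 8.9922500
  hemisphere W, so the sign is −
Point 2:
  Latitude: 38 + 4.056/60 = 38.0676000
  S → negative
  λ: 60 + 53.99/60 = 60.8998333
  W ⇒ negate
Point 3:
  Lat: 30 + 5.175/60 = 30.0862500
  hemisphere S, so the sign is −
  Lon: 140 + 48.71/60 = 140.8118333
  hemisphere W, so the sign is −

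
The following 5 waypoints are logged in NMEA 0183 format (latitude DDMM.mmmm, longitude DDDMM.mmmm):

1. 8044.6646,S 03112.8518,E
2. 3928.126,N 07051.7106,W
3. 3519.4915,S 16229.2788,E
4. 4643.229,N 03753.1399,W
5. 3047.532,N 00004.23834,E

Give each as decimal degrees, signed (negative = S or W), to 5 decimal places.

1. -80.74441, 31.21420
2. 39.46877, -70.86184
3. -35.32486, 162.48798
4. 46.72048, -37.88567
5. 30.79220, 0.07064

Point 1:
  φ: split at 2 digits → 80° and 44.6646′; 80 + 44.6646/60 = 80.744410
  S → negative
  Longitude: split at 3 digits → 031° and 12.8518′; 31 + 12.8518/60 = 31.214197
  E ⇒ keep positive
Point 2:
  Lat: split at 2 digits → 39° and 28.126′; 39 + 28.126/60 = 39.468767
  N ⇒ keep positive
  λ: split at 3 digits → 070° and 51.7106′; 70 + 51.7106/60 = 70.861843
  W → negative
Point 3:
  Latitude: degrees = first 2 digits = 35, minutes = 19.4915; 35 + 19.4915/60 = 35.324858
  hemisphere S, so the sign is −
  Longitude: split at 3 digits → 162° and 29.2788′; 162 + 29.2788/60 = 162.487980
  E ⇒ keep positive
Point 4:
  Latitude: degrees = first 2 digits = 46, minutes = 43.229; 46 + 43.229/60 = 46.720483
  N ⇒ keep positive
  Lon: split at 3 digits → 037° and 53.1399′; 37 + 53.1399/60 = 37.885665
  hemisphere W, so the sign is −
Point 5:
  Lat: degrees = first 2 digits = 30, minutes = 47.532; 30 + 47.532/60 = 30.792200
  N ⇒ keep positive
  λ: split at 3 digits → 000° and 4.23834′; 0 + 4.23834/60 = 0.070639
  E ⇒ keep positive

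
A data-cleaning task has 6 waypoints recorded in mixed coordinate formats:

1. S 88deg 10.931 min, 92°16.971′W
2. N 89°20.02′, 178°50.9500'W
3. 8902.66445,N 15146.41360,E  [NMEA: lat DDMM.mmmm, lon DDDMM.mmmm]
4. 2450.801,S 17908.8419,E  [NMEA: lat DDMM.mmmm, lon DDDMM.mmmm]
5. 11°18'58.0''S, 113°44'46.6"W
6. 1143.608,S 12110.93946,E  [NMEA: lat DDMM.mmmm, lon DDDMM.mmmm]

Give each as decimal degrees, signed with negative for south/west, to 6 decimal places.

Point 1:
  Latitude: 10.931′ = 0.182183°; total 88.1821833
  S → negative
  Longitude: 16.971′ = 0.282850°; total 92.2828500
  hemisphere W, so the sign is −
Point 2:
  Latitude: 89 + 20.02/60 = 89.3336667
  N → positive
  Longitude: 50.95′ = 0.849167°; total 178.8491667
  W ⇒ negate
Point 3:
  φ: degrees = first 2 digits = 89, minutes = 2.66445; 89 + 2.66445/60 = 89.0444075
  N → positive
  λ: split at 3 digits → 151° and 46.4136′; 151 + 46.4136/60 = 151.7735600
  E → positive
Point 4:
  Lat: split at 2 digits → 24° and 50.801′; 24 + 50.801/60 = 24.8466833
  hemisphere S, so the sign is −
  Lon: degrees = first 3 digits = 179, minutes = 8.8419; 179 + 8.8419/60 = 179.1473650
  E ⇒ keep positive
Point 5:
  Lat: 11 + 18/60 + 58/3600 = 11.3161111
  hemisphere S, so the sign is −
  Lon: 44′ + 46.6″ = 44.77667′; 113 + 44.77667/60 = 113.7462778
  hemisphere W, so the sign is −
Point 6:
  Lat: split at 2 digits → 11° and 43.608′; 11 + 43.608/60 = 11.7268000
  S → negative
  Lon: degrees = first 3 digits = 121, minutes = 10.93946; 121 + 10.93946/60 = 121.1823243
  E ⇒ keep positive

1. -88.182183, -92.282850
2. 89.333667, -178.849167
3. 89.044408, 151.773560
4. -24.846683, 179.147365
5. -11.316111, -113.746278
6. -11.726800, 121.182324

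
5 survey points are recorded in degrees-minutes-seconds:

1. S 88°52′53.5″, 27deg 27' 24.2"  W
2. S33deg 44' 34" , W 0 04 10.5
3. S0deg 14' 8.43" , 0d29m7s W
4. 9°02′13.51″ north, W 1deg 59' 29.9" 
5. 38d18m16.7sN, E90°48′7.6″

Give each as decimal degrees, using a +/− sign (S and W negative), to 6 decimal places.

1. -88.881528, -27.456722
2. -33.742778, -0.069583
3. -0.235675, -0.485278
4. 9.037086, -1.991639
5. 38.304639, 90.802111

Point 1:
  φ: 88° + 52/60 + 53.5/3600 = 88 + 0.866667 + 0.014861 = 88.8815278
  hemisphere S, so the sign is −
  Longitude: 27′ + 24.2″ = 27.40333′; 27 + 27.40333/60 = 27.4567222
  hemisphere W, so the sign is −
Point 2:
  Lat: 33 + 44/60 + 34/3600 = 33.7427778
  S ⇒ negate
  Lon: 0 + 4/60 + 10.5/3600 = 0.0695833
  hemisphere W, so the sign is −
Point 3:
  Latitude: 0° + 14/60 + 8.43/3600 = 0 + 0.233333 + 0.002342 = 0.2356750
  hemisphere S, so the sign is −
  Lon: 0° + 29/60 + 7/3600 = 0 + 0.483333 + 0.001944 = 0.4852778
  W ⇒ negate
Point 4:
  Latitude: 9° + 2/60 + 13.51/3600 = 9 + 0.033333 + 0.003753 = 9.0370861
  N ⇒ keep positive
  Lon: 1 + 59/60 + 29.9/3600 = 1.9916389
  hemisphere W, so the sign is −
Point 5:
  φ: 38 + 18/60 + 16.7/3600 = 38.3046389
  N → positive
  λ: 48′ + 7.6″ = 48.12667′; 90 + 48.12667/60 = 90.8021111
  E → positive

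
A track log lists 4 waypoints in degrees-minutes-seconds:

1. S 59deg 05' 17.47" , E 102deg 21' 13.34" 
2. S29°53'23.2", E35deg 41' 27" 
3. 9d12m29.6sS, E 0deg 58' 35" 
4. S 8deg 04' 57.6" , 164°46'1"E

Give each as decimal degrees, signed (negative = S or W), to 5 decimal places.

1. -59.08819, 102.35371
2. -29.88978, 35.69083
3. -9.20822, 0.97639
4. -8.08267, 164.76694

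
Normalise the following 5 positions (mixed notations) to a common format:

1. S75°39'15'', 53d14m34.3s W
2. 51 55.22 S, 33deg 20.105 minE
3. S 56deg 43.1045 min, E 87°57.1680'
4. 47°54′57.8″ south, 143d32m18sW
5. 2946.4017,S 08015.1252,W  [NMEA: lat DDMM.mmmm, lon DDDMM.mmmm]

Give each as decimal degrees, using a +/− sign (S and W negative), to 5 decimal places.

1. -75.65417, -53.24286
2. -51.92033, 33.33508
3. -56.71841, 87.95280
4. -47.91606, -143.53833
5. -29.77336, -80.25209

Point 1:
  φ: 39′ + 15″ = 39.25000′; 75 + 39.25000/60 = 75.654167
  hemisphere S, so the sign is −
  λ: 53 + 14/60 + 34.3/3600 = 53.242861
  W → negative
Point 2:
  Lat: 51 + 55.22/60 = 51.920333
  S ⇒ negate
  λ: 20.105′ = 0.335083°; total 33.335083
  E → positive
Point 3:
  φ: 56 + 43.1045/60 = 56.718408
  hemisphere S, so the sign is −
  Lon: 57.168′ = 0.952800°; total 87.952800
  E → positive
Point 4:
  Lat: 47 + 54/60 + 57.8/3600 = 47.916056
  S ⇒ negate
  Lon: 143° + 32/60 + 18/3600 = 143 + 0.533333 + 0.005000 = 143.538333
  W → negative
Point 5:
  Latitude: degrees = first 2 digits = 29, minutes = 46.4017; 29 + 46.4017/60 = 29.773362
  S ⇒ negate
  Lon: split at 3 digits → 080° and 15.1252′; 80 + 15.1252/60 = 80.252087
  W ⇒ negate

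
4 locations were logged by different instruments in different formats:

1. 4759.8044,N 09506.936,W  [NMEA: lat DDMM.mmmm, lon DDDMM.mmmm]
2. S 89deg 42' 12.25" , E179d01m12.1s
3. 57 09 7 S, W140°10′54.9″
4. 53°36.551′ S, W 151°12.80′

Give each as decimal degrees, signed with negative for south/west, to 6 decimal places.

1. 47.996740, -95.115600
2. -89.703403, 179.020028
3. -57.151944, -140.181917
4. -53.609183, -151.213333

Point 1:
  Latitude: split at 2 digits → 47° and 59.8044′; 47 + 59.8044/60 = 47.9967400
  N ⇒ keep positive
  λ: split at 3 digits → 095° and 6.936′; 95 + 6.936/60 = 95.1156000
  W → negative
Point 2:
  Lat: 89 + 42/60 + 12.25/3600 = 89.7034028
  hemisphere S, so the sign is −
  Longitude: 179° + 1/60 + 12.1/3600 = 179 + 0.016667 + 0.003361 = 179.0200278
  E ⇒ keep positive
Point 3:
  Lat: 57 + 9/60 + 7/3600 = 57.1519444
  hemisphere S, so the sign is −
  λ: 10′ + 54.9″ = 10.91500′; 140 + 10.91500/60 = 140.1819167
  W → negative
Point 4:
  φ: 36.551′ = 0.609183°; total 53.6091833
  hemisphere S, so the sign is −
  Longitude: 151 + 12.8/60 = 151.2133333
  W ⇒ negate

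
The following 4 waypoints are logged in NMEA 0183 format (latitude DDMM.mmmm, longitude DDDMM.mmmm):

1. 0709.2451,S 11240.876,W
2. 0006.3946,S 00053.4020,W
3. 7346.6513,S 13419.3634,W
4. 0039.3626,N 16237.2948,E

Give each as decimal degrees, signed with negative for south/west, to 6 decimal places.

Point 1:
  Latitude: split at 2 digits → 07° and 9.2451′; 7 + 9.2451/60 = 7.1540850
  S → negative
  Longitude: split at 3 digits → 112° and 40.876′; 112 + 40.876/60 = 112.6812667
  hemisphere W, so the sign is −
Point 2:
  Latitude: split at 2 digits → 00° and 6.3946′; 0 + 6.3946/60 = 0.1065767
  S → negative
  Longitude: degrees = first 3 digits = 0, minutes = 53.402; 0 + 53.402/60 = 0.8900333
  W → negative
Point 3:
  φ: split at 2 digits → 73° and 46.6513′; 73 + 46.6513/60 = 73.7775217
  S ⇒ negate
  Longitude: degrees = first 3 digits = 134, minutes = 19.3634; 134 + 19.3634/60 = 134.3227233
  hemisphere W, so the sign is −
Point 4:
  Latitude: degrees = first 2 digits = 0, minutes = 39.3626; 0 + 39.3626/60 = 0.6560433
  N ⇒ keep positive
  Longitude: degrees = first 3 digits = 162, minutes = 37.2948; 162 + 37.2948/60 = 162.6215800
  E → positive

1. -7.154085, -112.681267
2. -0.106577, -0.890033
3. -73.777522, -134.322723
4. 0.656043, 162.621580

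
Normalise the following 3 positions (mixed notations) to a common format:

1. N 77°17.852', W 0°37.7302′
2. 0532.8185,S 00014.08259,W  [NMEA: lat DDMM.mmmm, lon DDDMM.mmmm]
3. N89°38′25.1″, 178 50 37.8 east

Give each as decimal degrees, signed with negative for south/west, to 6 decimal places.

Point 1:
  φ: 17.852′ = 0.297533°; total 77.2975333
  N → positive
  λ: 37.7302′ = 0.628837°; total 0.6288367
  W ⇒ negate
Point 2:
  Latitude: degrees = first 2 digits = 5, minutes = 32.8185; 5 + 32.8185/60 = 5.5469750
  hemisphere S, so the sign is −
  λ: degrees = first 3 digits = 0, minutes = 14.08259; 0 + 14.08259/60 = 0.2347098
  W → negative
Point 3:
  φ: 89 + 38/60 + 25.1/3600 = 89.6403056
  N ⇒ keep positive
  Longitude: 178° + 50/60 + 37.8/3600 = 178 + 0.833333 + 0.010500 = 178.8438333
  E → positive

1. 77.297533, -0.628837
2. -5.546975, -0.234710
3. 89.640306, 178.843833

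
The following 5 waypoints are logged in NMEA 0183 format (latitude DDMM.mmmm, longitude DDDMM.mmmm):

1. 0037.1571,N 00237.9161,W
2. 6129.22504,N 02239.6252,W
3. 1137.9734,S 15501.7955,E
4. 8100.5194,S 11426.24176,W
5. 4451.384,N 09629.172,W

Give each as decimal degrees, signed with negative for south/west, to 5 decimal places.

Point 1:
  Latitude: split at 2 digits → 00° and 37.1571′; 0 + 37.1571/60 = 0.619285
  N → positive
  Lon: degrees = first 3 digits = 2, minutes = 37.9161; 2 + 37.9161/60 = 2.631935
  hemisphere W, so the sign is −
Point 2:
  φ: split at 2 digits → 61° and 29.22504′; 61 + 29.22504/60 = 61.487084
  N → positive
  Longitude: split at 3 digits → 022° and 39.6252′; 22 + 39.6252/60 = 22.660420
  W → negative
Point 3:
  Latitude: degrees = first 2 digits = 11, minutes = 37.9734; 11 + 37.9734/60 = 11.632890
  S ⇒ negate
  λ: split at 3 digits → 155° and 1.7955′; 155 + 1.7955/60 = 155.029925
  E ⇒ keep positive
Point 4:
  Latitude: split at 2 digits → 81° and 0.5194′; 81 + 0.5194/60 = 81.008657
  hemisphere S, so the sign is −
  Lon: split at 3 digits → 114° and 26.24176′; 114 + 26.24176/60 = 114.437363
  W → negative
Point 5:
  Lat: degrees = first 2 digits = 44, minutes = 51.384; 44 + 51.384/60 = 44.856400
  N → positive
  λ: degrees = first 3 digits = 96, minutes = 29.172; 96 + 29.172/60 = 96.486200
  W ⇒ negate

1. 0.61929, -2.63194
2. 61.48708, -22.66042
3. -11.63289, 155.02993
4. -81.00866, -114.43736
5. 44.85640, -96.48620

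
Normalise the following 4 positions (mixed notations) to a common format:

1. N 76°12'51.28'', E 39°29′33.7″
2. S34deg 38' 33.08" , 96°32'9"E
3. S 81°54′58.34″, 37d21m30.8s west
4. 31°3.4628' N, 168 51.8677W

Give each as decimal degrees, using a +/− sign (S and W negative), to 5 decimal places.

1. 76.21424, 39.49269
2. -34.64252, 96.53583
3. -81.91621, -37.35856
4. 31.05771, -168.86446

Point 1:
  Lat: 76° + 12/60 + 51.28/3600 = 76 + 0.200000 + 0.014244 = 76.214244
  N ⇒ keep positive
  λ: 39 + 29/60 + 33.7/3600 = 39.492694
  E ⇒ keep positive
Point 2:
  Latitude: 34° + 38/60 + 33.08/3600 = 34 + 0.633333 + 0.009189 = 34.642522
  S ⇒ negate
  λ: 96 + 32/60 + 9/3600 = 96.535833
  E ⇒ keep positive
Point 3:
  Lat: 81° + 54/60 + 58.34/3600 = 81 + 0.900000 + 0.016206 = 81.916206
  hemisphere S, so the sign is −
  λ: 37 + 21/60 + 30.8/3600 = 37.358556
  W ⇒ negate
Point 4:
  Latitude: 31 + 3.4628/60 = 31.057713
  N ⇒ keep positive
  Longitude: 168 + 51.8677/60 = 168.864462
  W ⇒ negate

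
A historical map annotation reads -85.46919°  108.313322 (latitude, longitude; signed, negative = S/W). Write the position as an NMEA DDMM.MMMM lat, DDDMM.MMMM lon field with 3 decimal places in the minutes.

Latitude is negative → S; |value| = 85.469190
Latitude: minutes = (85.469190 − 85) × 60 = 28.15140
Lon: fractional part 0.313322 → 18.79932 minutes

8528.151,S / 10818.799,E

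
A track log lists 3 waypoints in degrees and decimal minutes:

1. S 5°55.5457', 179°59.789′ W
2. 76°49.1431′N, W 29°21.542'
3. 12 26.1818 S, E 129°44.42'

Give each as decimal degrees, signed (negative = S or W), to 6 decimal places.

1. -5.925762, -179.996483
2. 76.819052, -29.359033
3. -12.436363, 129.740333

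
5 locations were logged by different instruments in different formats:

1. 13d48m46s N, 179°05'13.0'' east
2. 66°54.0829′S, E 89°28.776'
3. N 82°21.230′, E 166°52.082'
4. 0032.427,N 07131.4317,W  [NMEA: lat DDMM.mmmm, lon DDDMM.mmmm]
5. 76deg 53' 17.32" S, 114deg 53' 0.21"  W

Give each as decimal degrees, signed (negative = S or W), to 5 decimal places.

1. 13.81278, 179.08694
2. -66.90138, 89.47960
3. 82.35383, 166.86803
4. 0.54045, -71.52386
5. -76.88814, -114.88339

Point 1:
  Latitude: 48′ + 46″ = 48.76667′; 13 + 48.76667/60 = 13.812778
  N → positive
  Longitude: 179° + 5/60 + 13/3600 = 179 + 0.083333 + 0.003611 = 179.086944
  E ⇒ keep positive
Point 2:
  Latitude: 66 + 54.0829/60 = 66.901382
  S ⇒ negate
  λ: 89 + 28.776/60 = 89.479600
  E ⇒ keep positive
Point 3:
  φ: 21.23′ = 0.353833°; total 82.353833
  N ⇒ keep positive
  λ: 52.082′ = 0.868033°; total 166.868033
  E → positive
Point 4:
  Lat: split at 2 digits → 00° and 32.427′; 0 + 32.427/60 = 0.540450
  N → positive
  λ: degrees = first 3 digits = 71, minutes = 31.4317; 71 + 31.4317/60 = 71.523862
  W → negative
Point 5:
  φ: 76 + 53/60 + 17.32/3600 = 76.888144
  S → negative
  Lon: 53′ + 0.21″ = 53.00350′; 114 + 53.00350/60 = 114.883392
  W ⇒ negate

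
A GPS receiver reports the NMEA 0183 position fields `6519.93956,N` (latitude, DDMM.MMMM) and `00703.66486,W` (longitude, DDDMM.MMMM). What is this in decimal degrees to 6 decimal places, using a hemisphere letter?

Latitude: split at 2 digits → 65° and 19.93956′; 65 + 19.93956/60 = 65.3323260
Longitude: degrees = first 3 digits = 7, minutes = 3.66486; 7 + 3.66486/60 = 7.0610810

65.332326° N, 7.061081° W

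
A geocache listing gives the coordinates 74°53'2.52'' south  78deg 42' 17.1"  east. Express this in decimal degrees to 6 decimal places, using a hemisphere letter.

74.884033° S, 78.704750° E

Lat: 53′ + 2.52″ = 53.04200′; 74 + 53.04200/60 = 74.8840333
Lon: 78 + 42/60 + 17.1/3600 = 78.7047500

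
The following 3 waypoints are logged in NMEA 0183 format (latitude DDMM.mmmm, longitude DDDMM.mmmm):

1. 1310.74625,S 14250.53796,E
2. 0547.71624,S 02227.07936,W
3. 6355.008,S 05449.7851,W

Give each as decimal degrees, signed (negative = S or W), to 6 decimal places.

Point 1:
  φ: split at 2 digits → 13° and 10.74625′; 13 + 10.74625/60 = 13.1791042
  S ⇒ negate
  Lon: degrees = first 3 digits = 142, minutes = 50.53796; 142 + 50.53796/60 = 142.8422993
  E → positive
Point 2:
  Latitude: split at 2 digits → 05° and 47.71624′; 5 + 47.71624/60 = 5.7952707
  hemisphere S, so the sign is −
  λ: degrees = first 3 digits = 22, minutes = 27.07936; 22 + 27.07936/60 = 22.4513227
  hemisphere W, so the sign is −
Point 3:
  Lat: split at 2 digits → 63° and 55.008′; 63 + 55.008/60 = 63.9168000
  hemisphere S, so the sign is −
  Lon: degrees = first 3 digits = 54, minutes = 49.7851; 54 + 49.7851/60 = 54.8297517
  W ⇒ negate

1. -13.179104, 142.842299
2. -5.795271, -22.451323
3. -63.916800, -54.829752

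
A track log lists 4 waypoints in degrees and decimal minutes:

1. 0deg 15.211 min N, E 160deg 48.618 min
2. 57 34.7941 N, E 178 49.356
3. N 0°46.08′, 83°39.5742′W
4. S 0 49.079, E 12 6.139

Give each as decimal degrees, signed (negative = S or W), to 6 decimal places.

Point 1:
  φ: 0 + 15.211/60 = 0.2535167
  N ⇒ keep positive
  Longitude: 48.618′ = 0.810300°; total 160.8103000
  E ⇒ keep positive
Point 2:
  Lat: 57 + 34.7941/60 = 57.5799017
  N → positive
  Lon: 178 + 49.356/60 = 178.8226000
  E → positive
Point 3:
  Lat: 0 + 46.08/60 = 0.7680000
  N → positive
  Lon: 83 + 39.5742/60 = 83.6595700
  W → negative
Point 4:
  Lat: 49.079′ = 0.817983°; total 0.8179833
  hemisphere S, so the sign is −
  Lon: 6.139′ = 0.102317°; total 12.1023167
  E ⇒ keep positive

1. 0.253517, 160.810300
2. 57.579902, 178.822600
3. 0.768000, -83.659570
4. -0.817983, 12.102317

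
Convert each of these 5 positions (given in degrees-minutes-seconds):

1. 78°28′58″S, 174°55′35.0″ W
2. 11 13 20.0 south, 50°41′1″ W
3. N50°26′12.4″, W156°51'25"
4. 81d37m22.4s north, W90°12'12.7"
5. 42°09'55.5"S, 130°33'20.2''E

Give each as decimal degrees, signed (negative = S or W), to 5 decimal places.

Point 1:
  φ: 78° + 28/60 + 58/3600 = 78 + 0.466667 + 0.016111 = 78.482778
  hemisphere S, so the sign is −
  λ: 174° + 55/60 + 35/3600 = 174 + 0.916667 + 0.009722 = 174.926389
  W → negative
Point 2:
  Latitude: 11° + 13/60 + 20/3600 = 11 + 0.216667 + 0.005556 = 11.222222
  hemisphere S, so the sign is −
  λ: 41′ + 1″ = 41.01667′; 50 + 41.01667/60 = 50.683611
  W ⇒ negate
Point 3:
  Latitude: 50° + 26/60 + 12.4/3600 = 50 + 0.433333 + 0.003444 = 50.436778
  N → positive
  Longitude: 156 + 51/60 + 25/3600 = 156.856944
  W → negative
Point 4:
  φ: 81° + 37/60 + 22.4/3600 = 81 + 0.616667 + 0.006222 = 81.622889
  N → positive
  Longitude: 12′ + 12.7″ = 12.21167′; 90 + 12.21167/60 = 90.203528
  W ⇒ negate
Point 5:
  φ: 42 + 9/60 + 55.5/3600 = 42.165417
  S ⇒ negate
  Lon: 33′ + 20.2″ = 33.33667′; 130 + 33.33667/60 = 130.555611
  E → positive

1. -78.48278, -174.92639
2. -11.22222, -50.68361
3. 50.43678, -156.85694
4. 81.62289, -90.20353
5. -42.16542, 130.55561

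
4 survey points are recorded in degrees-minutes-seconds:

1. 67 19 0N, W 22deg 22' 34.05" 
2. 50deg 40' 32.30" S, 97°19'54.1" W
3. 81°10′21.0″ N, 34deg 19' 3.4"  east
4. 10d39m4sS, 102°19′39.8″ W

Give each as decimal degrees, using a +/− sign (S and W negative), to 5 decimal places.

1. 67.31667, -22.37613
2. -50.67564, -97.33169
3. 81.17250, 34.31761
4. -10.65111, -102.32772

Point 1:
  Latitude: 67° + 19/60 + 0/3600 = 67 + 0.316667 + 0.000000 = 67.316667
  N ⇒ keep positive
  Longitude: 22 + 22/60 + 34.05/3600 = 22.376125
  W ⇒ negate
Point 2:
  Lat: 50 + 40/60 + 32.3/3600 = 50.675639
  S ⇒ negate
  Longitude: 97 + 19/60 + 54.1/3600 = 97.331694
  W → negative
Point 3:
  Lat: 81 + 10/60 + 21/3600 = 81.172500
  N → positive
  λ: 19′ + 3.4″ = 19.05667′; 34 + 19.05667/60 = 34.317611
  E → positive
Point 4:
  Lat: 10° + 39/60 + 4/3600 = 10 + 0.650000 + 0.001111 = 10.651111
  S ⇒ negate
  Longitude: 102° + 19/60 + 39.8/3600 = 102 + 0.316667 + 0.011056 = 102.327722
  hemisphere W, so the sign is −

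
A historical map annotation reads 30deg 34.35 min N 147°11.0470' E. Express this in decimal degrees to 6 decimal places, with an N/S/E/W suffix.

Lat: 30 + 34.35/60 = 30.5725000
Longitude: 147 + 11.047/60 = 147.1841167

30.572500° N, 147.184117° E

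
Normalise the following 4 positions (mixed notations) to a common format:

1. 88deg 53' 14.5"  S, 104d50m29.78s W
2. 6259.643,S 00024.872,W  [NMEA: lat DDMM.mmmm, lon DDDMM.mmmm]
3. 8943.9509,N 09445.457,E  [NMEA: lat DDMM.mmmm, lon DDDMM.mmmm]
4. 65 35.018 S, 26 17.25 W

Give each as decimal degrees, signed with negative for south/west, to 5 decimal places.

1. -88.88736, -104.84161
2. -62.99405, -0.41453
3. 89.73252, 94.75762
4. -65.58363, -26.28750

Point 1:
  Lat: 88 + 53/60 + 14.5/3600 = 88.887361
  hemisphere S, so the sign is −
  Lon: 104° + 50/60 + 29.78/3600 = 104 + 0.833333 + 0.008272 = 104.841606
  W ⇒ negate
Point 2:
  φ: split at 2 digits → 62° and 59.643′; 62 + 59.643/60 = 62.994050
  S ⇒ negate
  Longitude: split at 3 digits → 000° and 24.872′; 0 + 24.872/60 = 0.414533
  W → negative
Point 3:
  Lat: degrees = first 2 digits = 89, minutes = 43.9509; 89 + 43.9509/60 = 89.732515
  N ⇒ keep positive
  Lon: degrees = first 3 digits = 94, minutes = 45.457; 94 + 45.457/60 = 94.757617
  E → positive
Point 4:
  φ: 65 + 35.018/60 = 65.583633
  hemisphere S, so the sign is −
  Longitude: 26 + 17.25/60 = 26.287500
  W → negative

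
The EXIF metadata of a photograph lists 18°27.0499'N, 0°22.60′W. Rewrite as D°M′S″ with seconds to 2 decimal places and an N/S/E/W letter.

18°27′2.99″ N, 0°22′36.00″ W

Lat: 27.04990′ → 27′ and 0.04990 × 60 = 2.9940″
Lon: 22.60000′ → 22′ and 0.60000 × 60 = 36.0000″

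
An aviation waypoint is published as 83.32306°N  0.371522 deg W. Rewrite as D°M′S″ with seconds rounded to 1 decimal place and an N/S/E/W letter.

83°19′23.0″ N, 0°22′17.5″ W

Lat: 0.323060° → 19.38360′; 0.38360 × 60 = 23.016″
λ: 0.371522° → 22.29132′; 0.29132 × 60 = 17.479″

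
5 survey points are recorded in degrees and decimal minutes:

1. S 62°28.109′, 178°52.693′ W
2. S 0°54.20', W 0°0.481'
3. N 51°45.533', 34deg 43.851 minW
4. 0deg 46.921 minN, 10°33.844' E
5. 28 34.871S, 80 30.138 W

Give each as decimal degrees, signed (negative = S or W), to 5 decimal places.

Point 1:
  Lat: 62 + 28.109/60 = 62.468483
  hemisphere S, so the sign is −
  Lon: 52.693′ = 0.878217°; total 178.878217
  hemisphere W, so the sign is −
Point 2:
  Latitude: 54.2′ = 0.903333°; total 0.903333
  S ⇒ negate
  Lon: 0 + 0.481/60 = 0.008017
  W ⇒ negate
Point 3:
  φ: 45.533′ = 0.758883°; total 51.758883
  N → positive
  Lon: 34 + 43.851/60 = 34.730850
  W → negative
Point 4:
  φ: 46.921′ = 0.782017°; total 0.782017
  N ⇒ keep positive
  λ: 33.844′ = 0.564067°; total 10.564067
  E ⇒ keep positive
Point 5:
  Lat: 28 + 34.871/60 = 28.581183
  S ⇒ negate
  λ: 30.138′ = 0.502300°; total 80.502300
  W ⇒ negate

1. -62.46848, -178.87822
2. -0.90333, -0.00802
3. 51.75888, -34.73085
4. 0.78202, 10.56407
5. -28.58118, -80.50230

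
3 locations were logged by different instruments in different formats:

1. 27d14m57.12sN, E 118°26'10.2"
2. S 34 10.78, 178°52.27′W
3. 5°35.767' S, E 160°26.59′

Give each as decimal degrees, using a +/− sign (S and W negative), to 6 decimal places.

1. 27.249200, 118.436167
2. -34.179667, -178.871167
3. -5.596117, 160.443167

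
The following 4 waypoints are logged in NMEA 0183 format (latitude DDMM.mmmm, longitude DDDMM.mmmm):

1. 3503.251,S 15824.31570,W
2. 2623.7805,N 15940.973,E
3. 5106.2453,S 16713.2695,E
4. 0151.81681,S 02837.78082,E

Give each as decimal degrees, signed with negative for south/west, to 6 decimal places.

1. -35.054183, -158.405262
2. 26.396342, 159.682883
3. -51.104088, 167.221158
4. -1.863614, 28.629680

Point 1:
  Lat: split at 2 digits → 35° and 3.251′; 35 + 3.251/60 = 35.0541833
  S → negative
  λ: degrees = first 3 digits = 158, minutes = 24.3157; 158 + 24.3157/60 = 158.4052617
  W ⇒ negate
Point 2:
  φ: split at 2 digits → 26° and 23.7805′; 26 + 23.7805/60 = 26.3963417
  N → positive
  λ: degrees = first 3 digits = 159, minutes = 40.973; 159 + 40.973/60 = 159.6828833
  E ⇒ keep positive
Point 3:
  Lat: degrees = first 2 digits = 51, minutes = 6.2453; 51 + 6.2453/60 = 51.1040883
  S → negative
  λ: degrees = first 3 digits = 167, minutes = 13.2695; 167 + 13.2695/60 = 167.2211583
  E → positive
Point 4:
  φ: split at 2 digits → 01° and 51.81681′; 1 + 51.81681/60 = 1.8636135
  S → negative
  λ: split at 3 digits → 028° and 37.78082′; 28 + 37.78082/60 = 28.6296803
  E ⇒ keep positive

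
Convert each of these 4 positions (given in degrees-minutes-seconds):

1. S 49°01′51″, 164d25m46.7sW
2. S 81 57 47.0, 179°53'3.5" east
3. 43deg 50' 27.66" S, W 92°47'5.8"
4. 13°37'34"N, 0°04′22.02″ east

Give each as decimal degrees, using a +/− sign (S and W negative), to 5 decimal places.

1. -49.03083, -164.42964
2. -81.96306, 179.88431
3. -43.84102, -92.78494
4. 13.62611, 0.07278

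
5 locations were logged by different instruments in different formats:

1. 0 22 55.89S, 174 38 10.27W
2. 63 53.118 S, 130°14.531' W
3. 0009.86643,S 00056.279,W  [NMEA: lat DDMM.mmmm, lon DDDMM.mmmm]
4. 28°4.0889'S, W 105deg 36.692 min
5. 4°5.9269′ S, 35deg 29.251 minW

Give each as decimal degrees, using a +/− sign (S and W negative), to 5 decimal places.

1. -0.38219, -174.63619
2. -63.88530, -130.24218
3. -0.16444, -0.93798
4. -28.06815, -105.61153
5. -4.09878, -35.48752

Point 1:
  Latitude: 0 + 22/60 + 55.89/3600 = 0.382192
  S ⇒ negate
  Lon: 174° + 38/60 + 10.27/3600 = 174 + 0.633333 + 0.002853 = 174.636186
  W ⇒ negate
Point 2:
  Latitude: 53.118′ = 0.885300°; total 63.885300
  S → negative
  Longitude: 14.531′ = 0.242183°; total 130.242183
  W → negative
Point 3:
  Lat: degrees = first 2 digits = 0, minutes = 9.86643; 0 + 9.86643/60 = 0.164441
  hemisphere S, so the sign is −
  Lon: degrees = first 3 digits = 0, minutes = 56.279; 0 + 56.279/60 = 0.937983
  W → negative
Point 4:
  φ: 28 + 4.0889/60 = 28.068148
  S → negative
  Lon: 105 + 36.692/60 = 105.611533
  W → negative
Point 5:
  Latitude: 4 + 5.9269/60 = 4.098782
  hemisphere S, so the sign is −
  Lon: 29.251′ = 0.487517°; total 35.487517
  hemisphere W, so the sign is −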